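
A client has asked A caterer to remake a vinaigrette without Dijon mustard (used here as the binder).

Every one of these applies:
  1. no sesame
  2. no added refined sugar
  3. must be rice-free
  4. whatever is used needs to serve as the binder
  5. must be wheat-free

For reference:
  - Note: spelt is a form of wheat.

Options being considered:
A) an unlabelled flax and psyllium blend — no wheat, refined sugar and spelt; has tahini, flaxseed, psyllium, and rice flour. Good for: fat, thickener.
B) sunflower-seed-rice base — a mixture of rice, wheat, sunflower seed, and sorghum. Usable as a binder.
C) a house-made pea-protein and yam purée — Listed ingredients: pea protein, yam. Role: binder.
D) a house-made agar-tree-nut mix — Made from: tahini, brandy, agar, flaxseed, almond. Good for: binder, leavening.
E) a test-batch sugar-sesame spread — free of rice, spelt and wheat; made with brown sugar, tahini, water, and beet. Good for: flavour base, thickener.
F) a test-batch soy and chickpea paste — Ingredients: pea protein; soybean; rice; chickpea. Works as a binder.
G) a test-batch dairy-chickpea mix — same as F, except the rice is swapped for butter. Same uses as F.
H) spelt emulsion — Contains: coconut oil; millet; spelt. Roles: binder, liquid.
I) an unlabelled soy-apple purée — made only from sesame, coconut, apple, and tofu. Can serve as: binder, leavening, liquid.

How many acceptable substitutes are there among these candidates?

2

A: not usable as a binder; has rice flour, so not rice-free (and 1 more) — out
B: has rice, so not rice-free; has wheat, so not wheat-free — reject
C: all constraints satisfied — valid
D: has tahini, so not sesame-free — out
E: not usable as a binder; has tahini, so not sesame-free (and 1 more) — out
F: has rice, so not rice-free — no
G: butter and soybean etc. — none of it excluded — OK
H: has spelt, so not wheat-free — no
I: has sesame, so not sesame-free — out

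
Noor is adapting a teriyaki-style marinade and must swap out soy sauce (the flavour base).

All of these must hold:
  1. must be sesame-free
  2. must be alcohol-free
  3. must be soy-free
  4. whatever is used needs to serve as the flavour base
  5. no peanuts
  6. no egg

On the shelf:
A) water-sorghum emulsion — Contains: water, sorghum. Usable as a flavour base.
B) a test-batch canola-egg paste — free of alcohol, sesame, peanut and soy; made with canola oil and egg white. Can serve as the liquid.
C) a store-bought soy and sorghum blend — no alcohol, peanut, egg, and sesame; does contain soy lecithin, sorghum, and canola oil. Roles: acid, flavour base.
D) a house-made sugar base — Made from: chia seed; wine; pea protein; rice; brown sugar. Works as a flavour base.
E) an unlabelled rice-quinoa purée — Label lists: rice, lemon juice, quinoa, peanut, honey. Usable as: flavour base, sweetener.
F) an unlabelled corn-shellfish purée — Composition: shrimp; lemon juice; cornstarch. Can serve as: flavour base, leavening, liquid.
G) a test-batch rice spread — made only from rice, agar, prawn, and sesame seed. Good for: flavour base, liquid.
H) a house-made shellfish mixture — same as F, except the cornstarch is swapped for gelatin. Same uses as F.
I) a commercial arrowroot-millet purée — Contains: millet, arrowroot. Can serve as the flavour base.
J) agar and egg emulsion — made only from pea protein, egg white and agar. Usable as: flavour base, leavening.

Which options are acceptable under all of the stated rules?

A: only sorghum and water; none excluded — valid
B: not usable as a flavour base; has egg white, so not egg-free — no
C: has soy lecithin, so not soy-free — reject
D: has wine, so not alcohol-free — reject
E: has peanut, so not peanut-free — out
F: all constraints satisfied — keep
G: has sesame seed, so not sesame-free — no
H: works as a flavour base, no sesame, no egg — keep
I: only millet and arrowroot; none excluded — valid
J: has egg white, so not egg-free — no

A, F, H, I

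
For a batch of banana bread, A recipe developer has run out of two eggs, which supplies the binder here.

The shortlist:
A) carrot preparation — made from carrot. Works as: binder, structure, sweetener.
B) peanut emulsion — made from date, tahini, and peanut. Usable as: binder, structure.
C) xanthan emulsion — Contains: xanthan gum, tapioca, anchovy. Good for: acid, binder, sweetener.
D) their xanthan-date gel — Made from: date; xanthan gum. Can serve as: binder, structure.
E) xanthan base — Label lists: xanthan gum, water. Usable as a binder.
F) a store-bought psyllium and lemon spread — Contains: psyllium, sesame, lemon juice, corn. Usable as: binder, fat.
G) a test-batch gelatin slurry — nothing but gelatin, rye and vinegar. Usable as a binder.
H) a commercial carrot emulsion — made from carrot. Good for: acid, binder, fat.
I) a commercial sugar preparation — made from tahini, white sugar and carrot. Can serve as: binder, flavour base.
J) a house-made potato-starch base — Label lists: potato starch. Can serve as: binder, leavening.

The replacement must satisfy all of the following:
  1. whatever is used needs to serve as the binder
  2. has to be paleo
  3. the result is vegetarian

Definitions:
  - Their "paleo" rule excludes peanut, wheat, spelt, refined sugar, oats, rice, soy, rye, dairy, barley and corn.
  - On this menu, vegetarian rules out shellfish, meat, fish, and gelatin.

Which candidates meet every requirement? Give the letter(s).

A, D, E, H, J

A: only carrot; none excluded — OK
B: has peanut, so not paleo — no
C: has anchovy, so not vegetarian — reject
D: all constraints satisfied — valid
E: works as a binder, vegetarian, paleo — valid
F: has corn, so not paleo — out
G: has rye, so not paleo; has gelatin, so not vegetarian — no
H: every rule checks out — keep
I: has white sugar, so not paleo — out
J: all constraints satisfied — OK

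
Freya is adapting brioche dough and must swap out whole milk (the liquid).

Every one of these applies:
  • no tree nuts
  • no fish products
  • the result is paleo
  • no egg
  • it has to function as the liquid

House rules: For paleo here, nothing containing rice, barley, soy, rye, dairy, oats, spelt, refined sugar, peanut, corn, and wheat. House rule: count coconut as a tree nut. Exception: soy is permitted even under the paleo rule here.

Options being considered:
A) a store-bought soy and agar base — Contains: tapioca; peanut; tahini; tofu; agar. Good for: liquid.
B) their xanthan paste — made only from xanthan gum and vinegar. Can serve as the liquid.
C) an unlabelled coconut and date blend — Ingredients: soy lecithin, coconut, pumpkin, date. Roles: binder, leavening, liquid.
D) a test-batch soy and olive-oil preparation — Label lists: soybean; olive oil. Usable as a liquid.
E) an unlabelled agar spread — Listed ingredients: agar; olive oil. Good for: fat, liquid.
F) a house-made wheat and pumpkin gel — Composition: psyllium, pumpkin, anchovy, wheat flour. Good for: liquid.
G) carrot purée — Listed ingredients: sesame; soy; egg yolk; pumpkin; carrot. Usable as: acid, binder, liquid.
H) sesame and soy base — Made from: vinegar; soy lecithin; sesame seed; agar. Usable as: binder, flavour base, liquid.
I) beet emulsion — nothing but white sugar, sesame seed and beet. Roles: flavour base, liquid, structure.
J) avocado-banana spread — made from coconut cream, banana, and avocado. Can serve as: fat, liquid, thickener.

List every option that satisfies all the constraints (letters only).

B, D, E, H

A: has peanut, so not paleo — reject
B: tree-nut-free, no fish — keep
C: has coconut, so not tree-nut-free — reject
D: soy is permitted under the paleo carve-out; nothing else excluded — valid
E: only olive oil and agar; none excluded — OK
F: has wheat flour, so not paleo; has anchovy, so not fish-free — reject
G: has egg yolk, so not egg-free — no
H: soy is permitted under the paleo carve-out; nothing else excluded — keep
I: has white sugar, so not paleo — reject
J: has coconut cream, so not tree-nut-free — reject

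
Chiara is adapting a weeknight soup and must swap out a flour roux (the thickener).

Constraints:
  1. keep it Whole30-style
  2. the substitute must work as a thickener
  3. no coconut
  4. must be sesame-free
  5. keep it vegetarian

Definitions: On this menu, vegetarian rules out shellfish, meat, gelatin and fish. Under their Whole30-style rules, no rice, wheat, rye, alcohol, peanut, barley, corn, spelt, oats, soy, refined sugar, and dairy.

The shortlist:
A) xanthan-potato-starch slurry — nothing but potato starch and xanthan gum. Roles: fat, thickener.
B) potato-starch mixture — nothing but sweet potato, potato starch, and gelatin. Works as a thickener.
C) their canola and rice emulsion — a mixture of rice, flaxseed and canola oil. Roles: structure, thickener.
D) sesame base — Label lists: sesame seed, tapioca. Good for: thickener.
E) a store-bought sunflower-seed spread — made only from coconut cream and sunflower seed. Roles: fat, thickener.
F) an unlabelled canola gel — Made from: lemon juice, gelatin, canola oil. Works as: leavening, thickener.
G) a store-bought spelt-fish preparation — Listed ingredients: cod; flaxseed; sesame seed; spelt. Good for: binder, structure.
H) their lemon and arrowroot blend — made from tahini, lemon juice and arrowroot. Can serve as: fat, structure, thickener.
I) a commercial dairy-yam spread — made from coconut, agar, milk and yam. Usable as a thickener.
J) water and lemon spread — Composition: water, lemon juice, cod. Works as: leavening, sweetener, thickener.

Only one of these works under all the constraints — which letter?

A

A: only potato starch and xanthan gum; none excluded — OK
B: has gelatin, so not vegetarian — out
C: has rice, so not Whole30-style — no
D: has sesame seed, so not sesame-free — out
E: has coconut cream, so not coconut-free — out
F: has gelatin, so not vegetarian — no
G: not usable as a thickener; has cod, so not vegetarian (and 2 more) — out
H: has tahini, so not sesame-free — no
I: has milk, so not Whole30-style; has coconut, so not coconut-free — out
J: has cod, so not vegetarian — no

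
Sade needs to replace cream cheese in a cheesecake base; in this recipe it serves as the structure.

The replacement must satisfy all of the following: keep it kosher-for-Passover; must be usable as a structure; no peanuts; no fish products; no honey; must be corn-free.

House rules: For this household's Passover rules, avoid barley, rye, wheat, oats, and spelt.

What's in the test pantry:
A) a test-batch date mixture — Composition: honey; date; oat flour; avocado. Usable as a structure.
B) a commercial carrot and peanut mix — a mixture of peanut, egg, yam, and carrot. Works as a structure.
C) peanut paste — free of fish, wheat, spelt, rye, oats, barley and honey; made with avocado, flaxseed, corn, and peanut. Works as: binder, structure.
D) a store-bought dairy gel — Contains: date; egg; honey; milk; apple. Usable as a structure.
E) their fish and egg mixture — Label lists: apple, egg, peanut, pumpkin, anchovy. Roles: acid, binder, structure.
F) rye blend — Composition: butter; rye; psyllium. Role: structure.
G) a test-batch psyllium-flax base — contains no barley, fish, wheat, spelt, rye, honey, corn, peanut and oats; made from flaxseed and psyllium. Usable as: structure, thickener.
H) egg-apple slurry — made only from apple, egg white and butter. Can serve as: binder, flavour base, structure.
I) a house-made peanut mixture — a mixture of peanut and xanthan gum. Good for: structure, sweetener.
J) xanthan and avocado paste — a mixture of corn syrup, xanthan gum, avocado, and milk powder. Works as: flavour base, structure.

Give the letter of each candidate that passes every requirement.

A: has oat flour, so not kosher-for-Passover; has honey, so not honey-free — no
B: has peanut, so not peanut-free — no
C: has peanut, so not peanut-free; has corn, so not corn-free — no
D: has honey, so not honey-free — reject
E: has peanut, so not peanut-free; has anchovy, so not fish-free — no
F: has rye, so not kosher-for-Passover — out
G: no peanut, kosher-for-Passover — OK
H: works as a structure, no fish, no peanut — OK
I: has peanut, so not peanut-free — out
J: has corn syrup, so not corn-free — reject

G, H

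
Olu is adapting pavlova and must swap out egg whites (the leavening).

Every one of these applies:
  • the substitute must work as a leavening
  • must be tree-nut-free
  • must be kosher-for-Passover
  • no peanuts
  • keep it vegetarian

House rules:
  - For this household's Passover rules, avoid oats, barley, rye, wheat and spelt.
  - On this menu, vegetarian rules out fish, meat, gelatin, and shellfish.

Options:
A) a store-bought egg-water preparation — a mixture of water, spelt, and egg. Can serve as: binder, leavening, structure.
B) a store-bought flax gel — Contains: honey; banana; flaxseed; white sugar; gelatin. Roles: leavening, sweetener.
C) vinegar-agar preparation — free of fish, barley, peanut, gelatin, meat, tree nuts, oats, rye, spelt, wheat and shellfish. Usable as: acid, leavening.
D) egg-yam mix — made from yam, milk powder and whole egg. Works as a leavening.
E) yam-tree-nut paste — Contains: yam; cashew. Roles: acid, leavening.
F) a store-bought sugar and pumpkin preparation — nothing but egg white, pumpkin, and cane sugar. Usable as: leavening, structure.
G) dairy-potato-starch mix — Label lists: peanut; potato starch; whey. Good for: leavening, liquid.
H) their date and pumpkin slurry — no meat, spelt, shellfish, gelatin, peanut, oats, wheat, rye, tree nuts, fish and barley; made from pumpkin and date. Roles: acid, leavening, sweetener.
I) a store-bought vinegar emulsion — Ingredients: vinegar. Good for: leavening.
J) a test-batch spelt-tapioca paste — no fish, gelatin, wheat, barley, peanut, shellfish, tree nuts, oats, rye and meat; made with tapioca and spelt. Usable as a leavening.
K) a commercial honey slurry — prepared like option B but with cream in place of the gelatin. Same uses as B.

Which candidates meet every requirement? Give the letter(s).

C, D, F, H, I, K

A: has spelt, so not kosher-for-Passover — reject
B: has gelatin, so not vegetarian — out
C: works as a leavening, no tree nuts, kosher-for-Passover — OK
D: nothing on the exclusion list — keep
E: has cashew, so not tree-nut-free — out
F: only egg white, cane sugar, and pumpkin; none excluded — keep
G: has peanut, so not peanut-free — out
H: nothing on the exclusion list — valid
I: works as a leavening, kosher-for-Passover, no tree nuts — OK
J: has spelt, so not kosher-for-Passover — out
K: cream and honey etc. — none of it excluded — valid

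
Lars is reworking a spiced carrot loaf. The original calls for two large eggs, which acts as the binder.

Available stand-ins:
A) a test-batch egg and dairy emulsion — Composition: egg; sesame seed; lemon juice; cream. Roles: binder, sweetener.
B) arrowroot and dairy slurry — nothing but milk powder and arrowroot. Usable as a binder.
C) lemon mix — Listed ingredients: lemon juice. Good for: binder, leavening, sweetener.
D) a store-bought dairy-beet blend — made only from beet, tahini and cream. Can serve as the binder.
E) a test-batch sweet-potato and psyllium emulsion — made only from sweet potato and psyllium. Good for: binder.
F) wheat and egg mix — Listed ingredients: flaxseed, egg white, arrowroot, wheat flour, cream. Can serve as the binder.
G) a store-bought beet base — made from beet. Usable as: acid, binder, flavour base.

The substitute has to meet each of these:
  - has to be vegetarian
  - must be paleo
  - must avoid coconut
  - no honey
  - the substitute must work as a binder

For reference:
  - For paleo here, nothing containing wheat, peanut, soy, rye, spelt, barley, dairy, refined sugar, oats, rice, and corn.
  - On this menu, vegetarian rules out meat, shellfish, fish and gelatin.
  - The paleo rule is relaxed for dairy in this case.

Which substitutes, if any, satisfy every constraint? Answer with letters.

A, B, C, D, E, G

A: dairy is permitted under the paleo carve-out; nothing else excluded — keep
B: dairy is permitted under the paleo carve-out; nothing else excluded — OK
C: only lemon juice; none excluded — OK
D: dairy is permitted under the paleo carve-out; nothing else excluded — OK
E: vegetarian, no honey — valid
F: has wheat flour, so not paleo — no
G: paleo, no honey — OK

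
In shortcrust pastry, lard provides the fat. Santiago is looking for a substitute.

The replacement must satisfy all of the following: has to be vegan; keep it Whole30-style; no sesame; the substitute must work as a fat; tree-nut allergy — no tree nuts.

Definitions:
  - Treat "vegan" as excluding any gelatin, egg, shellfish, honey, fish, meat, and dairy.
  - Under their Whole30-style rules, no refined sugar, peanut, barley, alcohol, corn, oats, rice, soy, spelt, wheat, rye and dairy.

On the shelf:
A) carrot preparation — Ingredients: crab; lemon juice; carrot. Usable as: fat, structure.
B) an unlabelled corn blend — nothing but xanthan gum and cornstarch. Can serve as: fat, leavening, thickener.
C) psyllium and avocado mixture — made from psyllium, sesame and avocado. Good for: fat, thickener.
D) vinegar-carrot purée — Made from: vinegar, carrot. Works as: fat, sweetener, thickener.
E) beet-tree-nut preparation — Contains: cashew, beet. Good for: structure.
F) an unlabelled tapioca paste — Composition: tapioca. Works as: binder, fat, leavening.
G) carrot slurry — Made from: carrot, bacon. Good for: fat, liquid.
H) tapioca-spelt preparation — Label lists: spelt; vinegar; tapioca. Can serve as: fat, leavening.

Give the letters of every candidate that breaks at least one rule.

A, B, C, E, G, H

A: has crab, so not vegan — out
B: has cornstarch, so not Whole30-style — no
C: has sesame, so not sesame-free — out
D: works as a fat, no tree nuts, vegan — valid
E: not usable as a fat; has cashew, so not tree-nut-free — out
F: only tapioca; none excluded — OK
G: has bacon, so not vegan — reject
H: has spelt, so not Whole30-style — out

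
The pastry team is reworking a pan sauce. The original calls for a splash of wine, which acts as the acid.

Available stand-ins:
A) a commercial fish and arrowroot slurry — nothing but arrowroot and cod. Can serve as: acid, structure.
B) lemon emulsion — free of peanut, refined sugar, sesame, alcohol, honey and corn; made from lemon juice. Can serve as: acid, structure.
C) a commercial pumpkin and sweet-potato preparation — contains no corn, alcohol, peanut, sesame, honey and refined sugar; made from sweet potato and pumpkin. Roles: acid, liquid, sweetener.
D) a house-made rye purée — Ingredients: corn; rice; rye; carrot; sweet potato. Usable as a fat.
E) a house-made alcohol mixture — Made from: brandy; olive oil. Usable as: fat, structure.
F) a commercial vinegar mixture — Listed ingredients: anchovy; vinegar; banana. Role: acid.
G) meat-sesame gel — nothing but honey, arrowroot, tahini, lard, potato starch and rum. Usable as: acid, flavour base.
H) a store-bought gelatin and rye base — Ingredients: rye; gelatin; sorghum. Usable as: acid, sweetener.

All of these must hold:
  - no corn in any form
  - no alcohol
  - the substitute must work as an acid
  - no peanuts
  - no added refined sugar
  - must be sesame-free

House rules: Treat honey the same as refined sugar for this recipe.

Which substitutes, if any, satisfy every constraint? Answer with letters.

A: only cod and arrowroot; none excluded — keep
B: works as an acid, no corn, no-added-sugar — OK
C: every rule checks out — valid
D: not usable as an acid; has corn, so not corn-free — reject
E: not usable as an acid; has brandy, so not alcohol-free — reject
F: only anchovy, banana and vinegar; none excluded — keep
G: has rum, so not alcohol-free; has honey, so not no-added-sugar (and 1 more) — reject
H: only gelatin, rye, and sorghum; none excluded — keep

A, B, C, F, H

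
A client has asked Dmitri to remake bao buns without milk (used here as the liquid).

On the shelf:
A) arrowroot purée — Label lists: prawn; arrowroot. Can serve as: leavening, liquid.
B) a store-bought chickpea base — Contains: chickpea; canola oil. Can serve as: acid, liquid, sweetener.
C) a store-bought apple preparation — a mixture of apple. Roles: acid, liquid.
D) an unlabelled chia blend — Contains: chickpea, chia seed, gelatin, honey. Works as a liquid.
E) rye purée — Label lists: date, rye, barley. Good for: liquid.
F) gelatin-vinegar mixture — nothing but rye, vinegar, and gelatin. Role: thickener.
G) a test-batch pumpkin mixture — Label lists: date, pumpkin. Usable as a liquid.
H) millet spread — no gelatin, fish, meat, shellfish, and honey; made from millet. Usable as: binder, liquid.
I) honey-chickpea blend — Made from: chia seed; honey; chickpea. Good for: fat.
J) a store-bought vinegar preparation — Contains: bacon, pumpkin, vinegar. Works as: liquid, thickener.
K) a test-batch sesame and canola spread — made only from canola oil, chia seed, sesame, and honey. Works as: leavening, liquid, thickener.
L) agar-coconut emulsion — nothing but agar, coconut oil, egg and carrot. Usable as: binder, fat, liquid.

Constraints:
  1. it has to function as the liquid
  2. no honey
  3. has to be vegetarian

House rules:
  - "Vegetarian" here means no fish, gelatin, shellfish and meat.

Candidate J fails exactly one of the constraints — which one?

usable as a liquid: satisfied
vegetarian: has bacon — fails
honey-free: satisfied

vegetarian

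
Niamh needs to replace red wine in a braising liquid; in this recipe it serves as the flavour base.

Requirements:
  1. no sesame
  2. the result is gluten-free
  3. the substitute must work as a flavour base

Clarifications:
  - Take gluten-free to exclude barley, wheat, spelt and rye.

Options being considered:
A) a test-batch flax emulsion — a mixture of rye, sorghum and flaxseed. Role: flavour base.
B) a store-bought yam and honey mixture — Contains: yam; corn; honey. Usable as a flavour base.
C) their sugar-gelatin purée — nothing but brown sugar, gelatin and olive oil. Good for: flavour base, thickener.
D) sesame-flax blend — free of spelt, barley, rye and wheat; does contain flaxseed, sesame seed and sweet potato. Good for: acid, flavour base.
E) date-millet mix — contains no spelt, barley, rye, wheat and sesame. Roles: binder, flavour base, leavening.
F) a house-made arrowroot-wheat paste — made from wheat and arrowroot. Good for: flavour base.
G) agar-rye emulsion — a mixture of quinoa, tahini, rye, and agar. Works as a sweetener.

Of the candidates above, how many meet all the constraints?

3

A: has rye, so not gluten-free — reject
B: only corn, honey and yam; none excluded — valid
C: every rule checks out — OK
D: has sesame seed, so not sesame-free — reject
E: works as a flavour base, gluten-free, no sesame — OK
F: has wheat, so not gluten-free — out
G: not usable as a flavour base; has rye, so not gluten-free (and 1 more) — reject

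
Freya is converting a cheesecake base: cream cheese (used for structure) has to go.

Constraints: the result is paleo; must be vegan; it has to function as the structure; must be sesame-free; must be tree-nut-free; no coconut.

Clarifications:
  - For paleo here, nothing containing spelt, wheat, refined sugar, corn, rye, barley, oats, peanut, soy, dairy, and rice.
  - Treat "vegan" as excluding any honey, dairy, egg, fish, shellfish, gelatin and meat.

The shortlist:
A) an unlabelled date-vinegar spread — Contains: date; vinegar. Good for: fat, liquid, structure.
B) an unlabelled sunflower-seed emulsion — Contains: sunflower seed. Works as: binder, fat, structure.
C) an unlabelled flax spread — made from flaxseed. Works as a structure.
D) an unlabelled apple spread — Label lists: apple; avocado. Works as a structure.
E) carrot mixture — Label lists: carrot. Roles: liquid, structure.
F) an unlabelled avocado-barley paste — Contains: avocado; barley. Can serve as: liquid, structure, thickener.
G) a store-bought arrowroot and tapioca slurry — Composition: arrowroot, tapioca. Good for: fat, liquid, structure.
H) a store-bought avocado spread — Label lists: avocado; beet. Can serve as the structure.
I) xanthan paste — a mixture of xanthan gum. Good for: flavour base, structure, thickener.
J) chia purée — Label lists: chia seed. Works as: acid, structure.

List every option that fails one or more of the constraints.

A: nothing on the exclusion list — OK
B: only sunflower seed; none excluded — valid
C: paleo, no sesame — keep
D: no tree nuts, vegan — valid
E: works as a structure, no sesame, paleo — valid
F: has barley, so not paleo — reject
G: only tapioca and arrowroot; none excluded — OK
H: no coconut, no sesame — OK
I: no tree nuts, no coconut — OK
J: no coconut, no tree nuts — keep

F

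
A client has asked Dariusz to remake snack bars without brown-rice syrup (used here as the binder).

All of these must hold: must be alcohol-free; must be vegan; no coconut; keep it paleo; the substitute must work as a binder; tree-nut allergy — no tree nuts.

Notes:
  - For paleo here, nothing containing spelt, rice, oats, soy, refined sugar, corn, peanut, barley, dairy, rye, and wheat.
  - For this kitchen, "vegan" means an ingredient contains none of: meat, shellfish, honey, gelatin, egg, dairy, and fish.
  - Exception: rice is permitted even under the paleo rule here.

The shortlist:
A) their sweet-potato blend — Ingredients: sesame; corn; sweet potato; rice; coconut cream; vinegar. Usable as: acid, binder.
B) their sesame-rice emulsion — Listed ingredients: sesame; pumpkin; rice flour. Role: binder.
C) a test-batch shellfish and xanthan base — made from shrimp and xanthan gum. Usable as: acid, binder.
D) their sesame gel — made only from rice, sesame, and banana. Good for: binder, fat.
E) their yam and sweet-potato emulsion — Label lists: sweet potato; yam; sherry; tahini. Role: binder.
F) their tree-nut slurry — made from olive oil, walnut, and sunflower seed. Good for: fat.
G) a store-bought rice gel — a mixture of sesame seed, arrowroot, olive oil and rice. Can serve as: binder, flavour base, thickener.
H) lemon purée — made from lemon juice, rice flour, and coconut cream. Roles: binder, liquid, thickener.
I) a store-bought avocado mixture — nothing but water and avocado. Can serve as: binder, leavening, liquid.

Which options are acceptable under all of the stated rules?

A: has corn, so not paleo; has coconut cream, so not coconut-free — no
B: rice is permitted under the paleo carve-out; nothing else excluded — OK
C: has shrimp, so not vegan — no
D: rice is permitted under the paleo carve-out; nothing else excluded — keep
E: has sherry, so not alcohol-free — no
F: not usable as a binder; has walnut, so not tree-nut-free — out
G: rice is permitted under the paleo carve-out; nothing else excluded — keep
H: has coconut cream, so not coconut-free — reject
I: no alcohol, no coconut — keep

B, D, G, I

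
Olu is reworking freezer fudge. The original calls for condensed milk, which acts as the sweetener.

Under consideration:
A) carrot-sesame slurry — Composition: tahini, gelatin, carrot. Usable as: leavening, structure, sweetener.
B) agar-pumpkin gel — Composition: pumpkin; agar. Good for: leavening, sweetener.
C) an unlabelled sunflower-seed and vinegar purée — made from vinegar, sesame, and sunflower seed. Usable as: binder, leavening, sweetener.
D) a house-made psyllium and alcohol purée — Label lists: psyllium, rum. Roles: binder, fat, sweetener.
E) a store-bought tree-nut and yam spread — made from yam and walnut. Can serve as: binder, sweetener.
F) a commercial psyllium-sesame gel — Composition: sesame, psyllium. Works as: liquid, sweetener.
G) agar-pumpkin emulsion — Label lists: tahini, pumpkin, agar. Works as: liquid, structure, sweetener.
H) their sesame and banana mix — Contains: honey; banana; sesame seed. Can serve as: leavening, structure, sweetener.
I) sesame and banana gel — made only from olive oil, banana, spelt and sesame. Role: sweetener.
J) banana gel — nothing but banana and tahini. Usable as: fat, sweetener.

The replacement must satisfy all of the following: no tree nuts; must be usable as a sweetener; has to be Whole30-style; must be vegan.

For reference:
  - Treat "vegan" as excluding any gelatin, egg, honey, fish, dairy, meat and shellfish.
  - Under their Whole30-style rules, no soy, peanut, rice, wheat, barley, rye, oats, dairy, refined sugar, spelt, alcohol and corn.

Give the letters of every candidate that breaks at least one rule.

A: has gelatin, so not vegan — no
B: works as a sweetener, Whole30-style, no tree nuts — OK
C: only sesame, sunflower seed and vinegar; none excluded — keep
D: has rum, so not Whole30-style — no
E: has walnut, so not tree-nut-free — out
F: works as a sweetener, vegan, Whole30-style — valid
G: only tahini, pumpkin, and agar; none excluded — OK
H: has honey, so not vegan — out
I: has spelt, so not Whole30-style — no
J: only tahini and banana; none excluded — valid

A, D, E, H, I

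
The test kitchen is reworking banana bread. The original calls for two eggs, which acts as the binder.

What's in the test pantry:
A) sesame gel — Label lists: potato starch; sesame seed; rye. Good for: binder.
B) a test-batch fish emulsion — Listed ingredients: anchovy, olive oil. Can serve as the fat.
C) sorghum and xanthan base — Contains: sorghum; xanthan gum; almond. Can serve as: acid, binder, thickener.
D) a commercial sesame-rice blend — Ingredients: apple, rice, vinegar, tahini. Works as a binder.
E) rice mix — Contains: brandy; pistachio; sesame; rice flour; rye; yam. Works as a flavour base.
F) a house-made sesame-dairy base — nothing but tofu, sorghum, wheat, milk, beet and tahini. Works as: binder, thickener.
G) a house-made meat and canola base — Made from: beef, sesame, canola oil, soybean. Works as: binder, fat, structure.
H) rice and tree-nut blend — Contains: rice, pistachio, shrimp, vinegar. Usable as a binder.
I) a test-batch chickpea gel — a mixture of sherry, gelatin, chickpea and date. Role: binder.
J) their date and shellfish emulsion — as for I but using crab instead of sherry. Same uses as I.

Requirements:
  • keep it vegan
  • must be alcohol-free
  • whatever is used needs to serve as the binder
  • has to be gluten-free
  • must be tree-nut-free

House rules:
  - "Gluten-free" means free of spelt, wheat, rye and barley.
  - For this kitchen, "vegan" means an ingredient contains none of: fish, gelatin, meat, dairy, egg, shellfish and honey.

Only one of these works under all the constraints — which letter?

A: has rye, so not gluten-free — no
B: not usable as a binder; has anchovy, so not vegan — out
C: has almond, so not tree-nut-free — reject
D: all constraints satisfied — keep
E: not usable as a binder; has rye, so not gluten-free (and 2 more) — no
F: has wheat, so not gluten-free; has milk, so not vegan — reject
G: has beef, so not vegan — no
H: has shrimp, so not vegan; has pistachio, so not tree-nut-free — no
I: has gelatin, so not vegan; has sherry, so not alcohol-free — reject
J: has gelatin, so not vegan — reject

D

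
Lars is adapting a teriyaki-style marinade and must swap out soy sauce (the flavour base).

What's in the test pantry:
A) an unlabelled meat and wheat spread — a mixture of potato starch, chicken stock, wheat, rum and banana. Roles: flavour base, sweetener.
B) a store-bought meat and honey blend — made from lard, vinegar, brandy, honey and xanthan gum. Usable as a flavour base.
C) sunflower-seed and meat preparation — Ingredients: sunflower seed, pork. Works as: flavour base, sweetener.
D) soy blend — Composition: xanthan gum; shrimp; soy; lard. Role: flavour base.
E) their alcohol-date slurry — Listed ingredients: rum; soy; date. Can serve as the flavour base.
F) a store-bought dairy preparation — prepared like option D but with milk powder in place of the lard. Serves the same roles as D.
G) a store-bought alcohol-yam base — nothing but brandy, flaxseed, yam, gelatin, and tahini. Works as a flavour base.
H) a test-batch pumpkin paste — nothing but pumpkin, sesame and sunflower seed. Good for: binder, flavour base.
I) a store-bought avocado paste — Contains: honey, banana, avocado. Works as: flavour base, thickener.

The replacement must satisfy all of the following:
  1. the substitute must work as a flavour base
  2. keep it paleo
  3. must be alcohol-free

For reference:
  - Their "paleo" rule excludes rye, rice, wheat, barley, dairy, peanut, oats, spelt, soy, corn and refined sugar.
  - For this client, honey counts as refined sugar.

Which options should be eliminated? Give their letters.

A, B, D, E, F, G, I

A: has wheat, so not paleo; has rum, so not alcohol-free — reject
B: has honey, so not paleo; has brandy, so not alcohol-free — reject
C: all constraints satisfied — valid
D: has soy, so not paleo — reject
E: has soy, so not paleo; has rum, so not alcohol-free — no
F: has milk powder, so not paleo — reject
G: has brandy, so not alcohol-free — out
H: every rule checks out — OK
I: has honey, so not paleo — no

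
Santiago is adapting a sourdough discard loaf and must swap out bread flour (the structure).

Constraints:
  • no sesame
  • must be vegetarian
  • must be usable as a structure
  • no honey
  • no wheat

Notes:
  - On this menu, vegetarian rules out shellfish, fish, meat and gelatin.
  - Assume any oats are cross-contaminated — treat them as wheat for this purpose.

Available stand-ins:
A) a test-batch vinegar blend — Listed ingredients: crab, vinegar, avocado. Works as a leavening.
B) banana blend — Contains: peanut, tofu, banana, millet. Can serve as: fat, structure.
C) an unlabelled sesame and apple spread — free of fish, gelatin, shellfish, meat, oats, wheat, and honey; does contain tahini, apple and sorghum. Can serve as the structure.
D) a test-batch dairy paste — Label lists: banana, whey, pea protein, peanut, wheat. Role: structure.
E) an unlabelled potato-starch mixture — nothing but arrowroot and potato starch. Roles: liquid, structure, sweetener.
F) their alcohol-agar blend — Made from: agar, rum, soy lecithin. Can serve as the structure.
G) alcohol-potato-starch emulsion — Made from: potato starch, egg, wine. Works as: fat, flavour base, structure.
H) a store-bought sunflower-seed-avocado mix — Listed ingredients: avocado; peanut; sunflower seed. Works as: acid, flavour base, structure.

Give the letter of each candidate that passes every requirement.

A: not usable as a structure; has crab, so not vegetarian — no
B: peanut and tofu etc. — none of it excluded — OK
C: has tahini, so not sesame-free — reject
D: has wheat, so not wheat-free — out
E: all constraints satisfied — OK
F: only rum, soy lecithin and agar; none excluded — valid
G: vegetarian, wheat-free — valid
H: all constraints satisfied — valid

B, E, F, G, H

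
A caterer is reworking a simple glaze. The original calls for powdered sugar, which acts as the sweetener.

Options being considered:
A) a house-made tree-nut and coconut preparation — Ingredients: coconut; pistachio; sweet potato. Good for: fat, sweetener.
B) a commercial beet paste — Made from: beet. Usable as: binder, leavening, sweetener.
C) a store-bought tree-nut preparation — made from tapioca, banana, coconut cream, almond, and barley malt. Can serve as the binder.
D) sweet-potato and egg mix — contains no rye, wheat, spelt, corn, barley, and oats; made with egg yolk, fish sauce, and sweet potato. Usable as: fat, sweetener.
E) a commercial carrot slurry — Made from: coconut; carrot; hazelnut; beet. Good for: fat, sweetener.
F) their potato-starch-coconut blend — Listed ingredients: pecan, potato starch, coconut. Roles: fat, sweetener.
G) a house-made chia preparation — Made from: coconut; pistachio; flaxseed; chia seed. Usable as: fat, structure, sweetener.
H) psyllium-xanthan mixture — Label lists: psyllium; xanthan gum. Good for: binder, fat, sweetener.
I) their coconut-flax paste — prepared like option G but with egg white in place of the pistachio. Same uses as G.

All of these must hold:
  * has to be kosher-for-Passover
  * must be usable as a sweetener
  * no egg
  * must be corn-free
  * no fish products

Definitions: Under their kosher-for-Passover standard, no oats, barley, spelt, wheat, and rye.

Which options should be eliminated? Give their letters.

C, D, I

A: nothing on the exclusion list — OK
B: no corn, kosher-for-Passover — keep
C: not usable as a sweetener; has barley malt, so not kosher-for-Passover — reject
D: has egg yolk, so not egg-free; has fish sauce, so not fish-free — reject
E: every rule checks out — OK
F: no corn, kosher-for-Passover — OK
G: kosher-for-Passover, no fish — OK
H: all constraints satisfied — keep
I: has egg white, so not egg-free — no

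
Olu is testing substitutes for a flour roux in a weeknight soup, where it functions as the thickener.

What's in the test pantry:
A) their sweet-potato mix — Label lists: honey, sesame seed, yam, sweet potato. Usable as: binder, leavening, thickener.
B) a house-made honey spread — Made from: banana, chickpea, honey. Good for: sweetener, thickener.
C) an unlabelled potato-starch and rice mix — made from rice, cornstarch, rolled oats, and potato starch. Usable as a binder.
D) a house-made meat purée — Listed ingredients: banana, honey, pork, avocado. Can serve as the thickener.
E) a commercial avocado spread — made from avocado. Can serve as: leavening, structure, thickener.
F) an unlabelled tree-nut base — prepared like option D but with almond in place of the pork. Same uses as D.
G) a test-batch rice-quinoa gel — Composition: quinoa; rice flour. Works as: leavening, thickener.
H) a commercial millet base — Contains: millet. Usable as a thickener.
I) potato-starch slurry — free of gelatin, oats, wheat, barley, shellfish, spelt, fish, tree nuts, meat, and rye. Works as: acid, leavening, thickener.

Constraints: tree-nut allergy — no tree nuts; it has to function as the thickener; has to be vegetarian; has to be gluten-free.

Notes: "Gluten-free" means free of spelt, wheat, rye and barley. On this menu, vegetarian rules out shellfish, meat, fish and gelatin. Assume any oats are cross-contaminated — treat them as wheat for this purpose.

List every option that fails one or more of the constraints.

A: every rule checks out — keep
B: every rule checks out — keep
C: not usable as a thickener; has rolled oats, so not gluten-free — reject
D: has pork, so not vegetarian — reject
E: gluten-free, no tree nuts — keep
F: has almond, so not tree-nut-free — no
G: only rice flour and quinoa; none excluded — OK
H: only millet; none excluded — keep
I: works as a thickener, gluten-free, no tree nuts — OK

C, D, F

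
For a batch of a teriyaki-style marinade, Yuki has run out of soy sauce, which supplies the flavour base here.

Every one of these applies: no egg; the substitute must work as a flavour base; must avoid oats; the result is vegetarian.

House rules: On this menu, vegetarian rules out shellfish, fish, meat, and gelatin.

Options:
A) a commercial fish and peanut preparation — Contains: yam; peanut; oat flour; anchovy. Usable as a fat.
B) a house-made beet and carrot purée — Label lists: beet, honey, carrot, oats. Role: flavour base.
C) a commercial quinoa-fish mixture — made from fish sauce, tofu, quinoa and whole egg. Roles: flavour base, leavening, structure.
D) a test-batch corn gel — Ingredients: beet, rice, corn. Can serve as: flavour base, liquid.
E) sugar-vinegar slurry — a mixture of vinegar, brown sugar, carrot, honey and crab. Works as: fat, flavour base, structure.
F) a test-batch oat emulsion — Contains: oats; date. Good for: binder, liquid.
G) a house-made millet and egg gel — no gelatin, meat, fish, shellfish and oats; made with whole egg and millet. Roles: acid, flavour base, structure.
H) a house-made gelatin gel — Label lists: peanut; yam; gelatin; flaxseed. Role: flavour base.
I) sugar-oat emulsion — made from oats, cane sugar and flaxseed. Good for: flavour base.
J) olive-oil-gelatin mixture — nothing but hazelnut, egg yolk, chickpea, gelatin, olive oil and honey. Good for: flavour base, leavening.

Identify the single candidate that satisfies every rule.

A: not usable as a flavour base; has anchovy, so not vegetarian (and 1 more) — reject
B: has oats, so not oat-free — no
C: has fish sauce, so not vegetarian; has whole egg, so not egg-free — reject
D: works as a flavour base, vegetarian, no egg — valid
E: has crab, so not vegetarian — no
F: not usable as a flavour base; has oats, so not oat-free — no
G: has whole egg, so not egg-free — reject
H: has gelatin, so not vegetarian — no
I: has oats, so not oat-free — out
J: has gelatin, so not vegetarian; has egg yolk, so not egg-free — out

D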